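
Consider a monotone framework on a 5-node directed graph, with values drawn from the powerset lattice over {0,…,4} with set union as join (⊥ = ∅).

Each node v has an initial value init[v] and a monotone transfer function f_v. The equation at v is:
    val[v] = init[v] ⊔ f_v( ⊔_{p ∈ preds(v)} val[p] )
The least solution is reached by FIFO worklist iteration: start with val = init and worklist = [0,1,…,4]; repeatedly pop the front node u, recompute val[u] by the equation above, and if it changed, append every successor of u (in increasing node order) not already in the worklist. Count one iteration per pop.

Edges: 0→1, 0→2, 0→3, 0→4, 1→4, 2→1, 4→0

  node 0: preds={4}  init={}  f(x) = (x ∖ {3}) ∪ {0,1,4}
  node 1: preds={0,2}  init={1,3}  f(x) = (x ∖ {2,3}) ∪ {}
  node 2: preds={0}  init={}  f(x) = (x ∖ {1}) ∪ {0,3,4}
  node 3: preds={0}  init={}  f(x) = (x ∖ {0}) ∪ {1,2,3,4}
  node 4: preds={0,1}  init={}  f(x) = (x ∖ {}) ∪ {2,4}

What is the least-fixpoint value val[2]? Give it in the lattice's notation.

{0,2,3,4}

Iteration log — 12 steps:
  step 1. node 0  ⊔preds={}  new={0,1,4}  old={}  +wl: 
  step 2. node 1  ⊔preds={0,1,4}  new={0,1,3,4}  old={1,3}  +wl: 
  step 3. node 2  ⊔preds={0,1,4}  new={0,3,4}  old={}  +wl: 1
  step 4. node 3  ⊔preds={0,1,4}  new={1,2,3,4}  old={}  +wl: 
  step 5. node 4  ⊔preds={0,1,3,4}  new={0,1,2,3,4}  old={}  +wl: 0
  step 6. node 1  ⊔preds={0,1,3,4}  new={0,1,3,4}  stable
  step 7. node 0  ⊔preds={0,1,2,3,4}  new={0,1,2,4}  old={0,1,4}  +wl: 1,2,3,4
  step 8. node 1  ⊔preds={0,1,2,3,4}  new={0,1,3,4}  stable
  step 9. node 2  ⊔preds={0,1,2,4}  new={0,2,3,4}  old={0,3,4}  +wl: 1
  step 10. node 3  ⊔preds={0,1,2,4}  new={1,2,3,4}  stable
  step 11. node 4  ⊔preds={0,1,2,3,4}  new={0,1,2,3,4}  stable
  step 12. node 1  ⊔preds={0,1,2,3,4}  new={0,1,3,4}  stable

Least fixpoint reached:
  node 0: {0,1,2,4}
  node 1: {0,1,3,4}
  node 2: {0,2,3,4}
  node 3: {1,2,3,4}
  node 4: {0,1,2,3,4}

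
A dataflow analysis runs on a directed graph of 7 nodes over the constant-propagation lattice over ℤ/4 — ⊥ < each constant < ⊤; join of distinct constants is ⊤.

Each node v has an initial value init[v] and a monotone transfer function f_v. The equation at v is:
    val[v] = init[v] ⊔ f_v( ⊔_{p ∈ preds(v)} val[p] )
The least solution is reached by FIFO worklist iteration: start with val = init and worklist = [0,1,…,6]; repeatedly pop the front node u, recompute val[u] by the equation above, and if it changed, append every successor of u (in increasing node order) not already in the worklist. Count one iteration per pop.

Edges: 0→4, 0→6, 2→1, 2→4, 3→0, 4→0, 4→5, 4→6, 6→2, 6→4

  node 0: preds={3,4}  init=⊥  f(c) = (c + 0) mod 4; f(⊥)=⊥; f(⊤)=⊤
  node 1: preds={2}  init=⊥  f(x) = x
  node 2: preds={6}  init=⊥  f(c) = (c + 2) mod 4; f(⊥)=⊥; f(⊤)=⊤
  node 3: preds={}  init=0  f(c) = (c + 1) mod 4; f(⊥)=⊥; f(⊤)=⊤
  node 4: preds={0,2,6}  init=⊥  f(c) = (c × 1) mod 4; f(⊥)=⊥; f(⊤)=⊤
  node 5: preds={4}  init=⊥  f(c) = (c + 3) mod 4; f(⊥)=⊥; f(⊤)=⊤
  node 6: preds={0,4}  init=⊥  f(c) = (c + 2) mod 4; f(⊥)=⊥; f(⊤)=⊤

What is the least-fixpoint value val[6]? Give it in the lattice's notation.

Iteration log — 18 steps:
  step 1. node 0  ⊔preds=0  new=0  old=⊥  +wl: 
  step 2. node 1  ⊔preds=⊥  new=⊥  stable
  step 3. node 2  ⊔preds=⊥  new=⊥  stable
  step 4. node 3  ⊔preds=⊥  new=0  stable
  step 5. node 4  ⊔preds=0  new=0  old=⊥  +wl: 0
  step 6. node 5  ⊔preds=0  new=3  old=⊥  +wl: 
  step 7. node 6  ⊔preds=0  new=2  old=⊥  +wl: 2,4
  step 8. node 0  ⊔preds=0  new=0  stable
  step 9. node 2  ⊔preds=2  new=0  old=⊥  +wl: 1
  step 10. node 4  ⊔preds=⊤  new=⊤  old=0  +wl: 0,5,6
  step 11. node 1  ⊔preds=0  new=0  old=⊥  +wl: 
  step 12. node 0  ⊔preds=⊤  new=⊤  old=0  +wl: 4
  step 13. node 5  ⊔preds=⊤  new=⊤  old=3  +wl: 
  step 14. node 6  ⊔preds=⊤  new=⊤  old=2  +wl: 2
  step 15. node 4  ⊔preds=⊤  new=⊤  stable
  step 16. node 2  ⊔preds=⊤  new=⊤  old=0  +wl: 1,4
  step 17. node 1  ⊔preds=⊤  new=⊤  old=0  +wl: 
  step 18. node 4  ⊔preds=⊤  new=⊤  stable

Least fixpoint reached:
  node 0: ⊤
  node 1: ⊤
  node 2: ⊤
  node 3: 0
  node 4: ⊤
  node 5: ⊤
  node 6: ⊤

⊤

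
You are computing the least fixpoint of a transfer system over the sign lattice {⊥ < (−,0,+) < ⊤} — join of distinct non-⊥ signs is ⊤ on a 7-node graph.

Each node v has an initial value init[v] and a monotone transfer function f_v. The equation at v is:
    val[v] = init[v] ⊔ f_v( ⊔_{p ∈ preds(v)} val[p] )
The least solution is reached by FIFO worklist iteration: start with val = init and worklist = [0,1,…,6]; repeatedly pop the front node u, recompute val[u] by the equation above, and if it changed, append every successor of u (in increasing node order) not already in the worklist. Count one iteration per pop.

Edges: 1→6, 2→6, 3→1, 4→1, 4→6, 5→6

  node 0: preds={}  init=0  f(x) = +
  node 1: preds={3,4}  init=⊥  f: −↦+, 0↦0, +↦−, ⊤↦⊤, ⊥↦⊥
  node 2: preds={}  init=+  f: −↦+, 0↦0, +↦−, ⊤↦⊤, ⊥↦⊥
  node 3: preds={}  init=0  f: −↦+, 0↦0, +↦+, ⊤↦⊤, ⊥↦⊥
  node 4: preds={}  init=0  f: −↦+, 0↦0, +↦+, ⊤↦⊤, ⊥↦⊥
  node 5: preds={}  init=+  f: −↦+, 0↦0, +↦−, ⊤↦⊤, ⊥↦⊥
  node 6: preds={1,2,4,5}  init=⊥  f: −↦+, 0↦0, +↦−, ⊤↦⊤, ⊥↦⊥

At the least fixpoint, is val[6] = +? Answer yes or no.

no

Trace (7 dequeues):
  [1] u=0 | in ⊥ | out ⊤ | prev 0 | push {}
  [2] u=1 | in 0 | out 0 | prev ⊥ | push {}
  [3] u=2 | in ⊥ | out + | ==
  [4] u=3 | in ⊥ | out 0 | ==
  [5] u=4 | in ⊥ | out 0 | ==
  [6] u=5 | in ⊥ | out + | ==
  [7] u=6 | in ⊤ | out ⊤ | prev ⊥ | push {}

Converged values:
  [0] ⊤
  [1] 0
  [2] +
  [3] 0
  [4] 0
  [5] +
  [6] ⊤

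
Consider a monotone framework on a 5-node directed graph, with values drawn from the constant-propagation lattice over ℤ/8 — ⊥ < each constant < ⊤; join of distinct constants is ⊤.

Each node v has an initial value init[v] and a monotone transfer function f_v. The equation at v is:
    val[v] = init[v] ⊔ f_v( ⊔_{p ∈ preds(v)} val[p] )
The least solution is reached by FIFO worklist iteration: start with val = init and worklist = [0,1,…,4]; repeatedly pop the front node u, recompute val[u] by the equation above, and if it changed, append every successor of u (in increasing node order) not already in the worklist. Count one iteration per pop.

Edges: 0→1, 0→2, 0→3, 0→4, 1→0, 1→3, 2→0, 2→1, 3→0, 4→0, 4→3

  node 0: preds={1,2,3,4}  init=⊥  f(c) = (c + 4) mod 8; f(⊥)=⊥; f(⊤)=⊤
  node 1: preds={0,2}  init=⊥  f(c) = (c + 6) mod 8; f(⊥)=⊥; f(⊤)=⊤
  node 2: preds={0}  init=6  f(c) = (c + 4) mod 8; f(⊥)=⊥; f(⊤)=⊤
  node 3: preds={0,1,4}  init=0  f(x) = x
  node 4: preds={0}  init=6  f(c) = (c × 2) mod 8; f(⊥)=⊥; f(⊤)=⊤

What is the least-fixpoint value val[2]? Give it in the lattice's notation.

Worklist (8 pops):
  #1 pop 0: in=⊤ → ⊤ (was ⊥); enqueue []
  #2 pop 1: in=⊤ → ⊤ (was ⊥); enqueue [0]
  #3 pop 2: in=⊤ → ⊤ (was 6); enqueue [1]
  #4 pop 3: in=⊤ → ⊤ (was 0); enqueue []
  #5 pop 4: in=⊤ → ⊤ (was 6); enqueue [3]
  #6 pop 0: in=⊤ → ⊤ (no change)
  #7 pop 1: in=⊤ → ⊤ (no change)
  #8 pop 3: in=⊤ → ⊤ (no change)

Fixpoint:
  val[0] = ⊤
  val[1] = ⊤
  val[2] = ⊤
  val[3] = ⊤
  val[4] = ⊤

⊤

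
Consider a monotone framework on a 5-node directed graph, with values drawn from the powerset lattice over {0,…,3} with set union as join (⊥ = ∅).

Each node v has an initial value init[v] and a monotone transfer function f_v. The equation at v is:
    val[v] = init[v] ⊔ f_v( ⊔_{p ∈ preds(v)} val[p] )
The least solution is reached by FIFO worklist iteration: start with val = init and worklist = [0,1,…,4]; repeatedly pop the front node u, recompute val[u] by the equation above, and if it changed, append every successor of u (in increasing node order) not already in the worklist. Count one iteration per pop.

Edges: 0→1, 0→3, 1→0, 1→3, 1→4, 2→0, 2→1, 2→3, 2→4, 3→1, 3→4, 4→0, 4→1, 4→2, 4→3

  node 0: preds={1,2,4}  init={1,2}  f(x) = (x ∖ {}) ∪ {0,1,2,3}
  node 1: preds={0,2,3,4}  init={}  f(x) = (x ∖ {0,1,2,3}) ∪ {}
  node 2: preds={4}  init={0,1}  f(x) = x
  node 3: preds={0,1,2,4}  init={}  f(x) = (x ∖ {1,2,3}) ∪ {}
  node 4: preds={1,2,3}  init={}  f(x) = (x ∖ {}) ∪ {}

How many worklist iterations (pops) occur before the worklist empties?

9

Trace (9 dequeues):
  [1] u=0 | in {0,1} | out {0,1,2,3} | prev {1,2} | push {}
  [2] u=1 | in {0,1,2,3} | out {} | ==
  [3] u=2 | in {} | out {0,1} | ==
  [4] u=3 | in {0,1,2,3} | out {0} | prev {} | push {1}
  [5] u=4 | in {0,1} | out {0,1} | prev {} | push {0,2,3}
  [6] u=1 | in {0,1,2,3} | out {} | ==
  [7] u=0 | in {0,1} | out {0,1,2,3} | ==
  [8] u=2 | in {0,1} | out {0,1} | ==
  [9] u=3 | in {0,1,2,3} | out {0} | ==

Converged values:
  [0] {0,1,2,3}
  [1] {}
  [2] {0,1}
  [3] {0}
  [4] {0,1}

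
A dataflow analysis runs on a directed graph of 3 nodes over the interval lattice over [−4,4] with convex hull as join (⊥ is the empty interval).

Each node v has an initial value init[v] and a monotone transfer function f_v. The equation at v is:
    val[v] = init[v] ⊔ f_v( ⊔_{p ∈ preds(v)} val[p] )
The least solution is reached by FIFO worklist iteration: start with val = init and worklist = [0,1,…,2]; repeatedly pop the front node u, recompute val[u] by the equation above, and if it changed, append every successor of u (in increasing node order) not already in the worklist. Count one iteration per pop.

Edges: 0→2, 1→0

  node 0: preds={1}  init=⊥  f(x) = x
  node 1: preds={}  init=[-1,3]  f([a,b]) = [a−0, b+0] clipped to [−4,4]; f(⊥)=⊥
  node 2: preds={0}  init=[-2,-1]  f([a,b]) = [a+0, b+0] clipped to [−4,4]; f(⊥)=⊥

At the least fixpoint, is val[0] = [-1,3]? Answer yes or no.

Trace (3 dequeues):
  [1] u=0 | in [-1,3] | out [-1,3] | prev ⊥ | push {}
  [2] u=1 | in ⊥ | out [-1,3] | ==
  [3] u=2 | in [-1,3] | out [-2,3] | prev [-2,-1] | push {}

Converged values:
  [0] [-1,3]
  [1] [-1,3]
  [2] [-2,3]

yes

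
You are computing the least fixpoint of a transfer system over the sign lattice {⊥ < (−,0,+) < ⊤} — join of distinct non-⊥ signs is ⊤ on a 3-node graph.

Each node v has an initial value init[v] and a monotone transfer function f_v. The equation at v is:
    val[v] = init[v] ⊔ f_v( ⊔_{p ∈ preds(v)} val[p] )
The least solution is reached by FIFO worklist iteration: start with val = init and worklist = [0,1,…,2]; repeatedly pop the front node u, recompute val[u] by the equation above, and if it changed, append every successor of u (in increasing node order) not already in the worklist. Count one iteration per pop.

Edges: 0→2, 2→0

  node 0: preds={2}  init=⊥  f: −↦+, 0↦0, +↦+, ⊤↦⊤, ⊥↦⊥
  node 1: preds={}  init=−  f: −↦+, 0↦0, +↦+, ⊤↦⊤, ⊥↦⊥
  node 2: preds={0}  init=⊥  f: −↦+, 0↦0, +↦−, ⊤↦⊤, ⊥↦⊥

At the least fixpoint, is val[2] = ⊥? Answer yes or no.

yes

Trace (3 dequeues):
  [1] u=0 | in ⊥ | out ⊥ | ==
  [2] u=1 | in ⊥ | out − | ==
  [3] u=2 | in ⊥ | out ⊥ | ==

Converged values:
  [0] ⊥
  [1] −
  [2] ⊥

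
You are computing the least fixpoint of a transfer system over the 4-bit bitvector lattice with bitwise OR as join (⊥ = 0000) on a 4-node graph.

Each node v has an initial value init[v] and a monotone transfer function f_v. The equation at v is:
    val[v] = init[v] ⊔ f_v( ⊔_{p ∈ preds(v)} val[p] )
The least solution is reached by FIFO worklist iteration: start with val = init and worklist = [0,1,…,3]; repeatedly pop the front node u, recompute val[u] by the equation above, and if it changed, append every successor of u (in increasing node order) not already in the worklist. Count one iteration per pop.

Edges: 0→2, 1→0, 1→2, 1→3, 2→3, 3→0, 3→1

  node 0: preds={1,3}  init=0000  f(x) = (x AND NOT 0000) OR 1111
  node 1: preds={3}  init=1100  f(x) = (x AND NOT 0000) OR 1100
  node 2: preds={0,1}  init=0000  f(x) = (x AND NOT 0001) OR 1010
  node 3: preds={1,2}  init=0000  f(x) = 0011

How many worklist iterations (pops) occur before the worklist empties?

9

Trace (9 dequeues):
  [1] u=0 | in 1100 | out 1111 | prev 0000 | push {}
  [2] u=1 | in 0000 | out 1100 | ==
  [3] u=2 | in 1111 | out 1110 | prev 0000 | push {}
  [4] u=3 | in 1110 | out 0011 | prev 0000 | push {0,1}
  [5] u=0 | in 1111 | out 1111 | ==
  [6] u=1 | in 0011 | out 1111 | prev 1100 | push {0,2,3}
  [7] u=0 | in 1111 | out 1111 | ==
  [8] u=2 | in 1111 | out 1110 | ==
  [9] u=3 | in 1111 | out 0011 | ==

Converged values:
  [0] 1111
  [1] 1111
  [2] 1110
  [3] 0011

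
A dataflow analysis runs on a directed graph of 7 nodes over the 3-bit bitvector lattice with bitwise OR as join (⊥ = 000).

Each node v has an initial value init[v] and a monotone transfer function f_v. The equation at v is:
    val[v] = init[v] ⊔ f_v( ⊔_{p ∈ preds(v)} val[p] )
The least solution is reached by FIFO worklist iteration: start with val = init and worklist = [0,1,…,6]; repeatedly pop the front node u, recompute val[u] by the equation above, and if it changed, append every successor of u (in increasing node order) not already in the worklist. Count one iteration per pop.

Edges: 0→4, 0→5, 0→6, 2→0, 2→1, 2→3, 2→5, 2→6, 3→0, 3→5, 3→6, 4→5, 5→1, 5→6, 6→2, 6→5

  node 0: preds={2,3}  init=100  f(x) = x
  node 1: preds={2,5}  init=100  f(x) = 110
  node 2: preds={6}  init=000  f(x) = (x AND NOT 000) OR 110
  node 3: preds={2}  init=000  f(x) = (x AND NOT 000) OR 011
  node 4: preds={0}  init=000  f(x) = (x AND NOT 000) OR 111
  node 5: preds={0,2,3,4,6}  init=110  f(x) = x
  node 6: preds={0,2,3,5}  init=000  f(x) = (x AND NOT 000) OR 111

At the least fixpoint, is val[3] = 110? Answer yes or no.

no

Trace (16 dequeues):
  [1] u=0 | in 000 | out 100 | ==
  [2] u=1 | in 110 | out 110 | prev 100 | push {}
  [3] u=2 | in 000 | out 110 | prev 000 | push {0,1}
  [4] u=3 | in 110 | out 111 | prev 000 | push {}
  [5] u=4 | in 100 | out 111 | prev 000 | push {}
  [6] u=5 | in 111 | out 111 | prev 110 | push {}
  [7] u=6 | in 111 | out 111 | prev 000 | push {2,5}
  [8] u=0 | in 111 | out 111 | prev 100 | push {4,6}
  [9] u=1 | in 111 | out 110 | ==
  [10] u=2 | in 111 | out 111 | prev 110 | push {0,1,3}
  [11] u=5 | in 111 | out 111 | ==
  [12] u=4 | in 111 | out 111 | ==
  [13] u=6 | in 111 | out 111 | ==
  [14] u=0 | in 111 | out 111 | ==
  [15] u=1 | in 111 | out 110 | ==
  [16] u=3 | in 111 | out 111 | ==

Converged values:
  [0] 111
  [1] 110
  [2] 111
  [3] 111
  [4] 111
  [5] 111
  [6] 111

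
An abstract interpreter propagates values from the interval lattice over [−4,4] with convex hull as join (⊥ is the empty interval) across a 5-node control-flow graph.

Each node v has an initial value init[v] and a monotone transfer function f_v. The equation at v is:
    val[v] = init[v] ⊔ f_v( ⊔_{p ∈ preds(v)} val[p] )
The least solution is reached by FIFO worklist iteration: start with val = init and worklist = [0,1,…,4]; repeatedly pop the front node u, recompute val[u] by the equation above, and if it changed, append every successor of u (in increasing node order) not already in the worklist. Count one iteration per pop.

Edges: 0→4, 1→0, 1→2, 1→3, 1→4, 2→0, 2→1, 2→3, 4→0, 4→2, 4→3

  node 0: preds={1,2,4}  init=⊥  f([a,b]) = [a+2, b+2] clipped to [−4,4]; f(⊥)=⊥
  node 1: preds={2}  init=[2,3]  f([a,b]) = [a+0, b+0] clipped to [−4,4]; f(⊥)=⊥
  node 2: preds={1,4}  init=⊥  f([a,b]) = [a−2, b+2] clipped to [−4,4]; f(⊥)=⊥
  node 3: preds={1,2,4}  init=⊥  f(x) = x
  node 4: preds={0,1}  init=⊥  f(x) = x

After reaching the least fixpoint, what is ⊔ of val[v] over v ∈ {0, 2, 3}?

[-4,4]

Iteration log — 23 steps:
  step 1. node 0  ⊔preds=[2,3]  new=[4,4]  old=⊥  +wl: 
  step 2. node 1  ⊔preds=⊥  new=[2,3]  stable
  step 3. node 2  ⊔preds=[2,3]  new=[0,4]  old=⊥  +wl: 0,1
  step 4. node 3  ⊔preds=[0,4]  new=[0,4]  old=⊥  +wl: 
  step 5. node 4  ⊔preds=[2,4]  new=[2,4]  old=⊥  +wl: 2,3
  step 6. node 0  ⊔preds=[0,4]  new=[2,4]  old=[4,4]  +wl: 4
  step 7. node 1  ⊔preds=[0,4]  new=[0,4]  old=[2,3]  +wl: 0
  step 8. node 2  ⊔preds=[0,4]  new=[-2,4]  old=[0,4]  +wl: 1
  step 9. node 3  ⊔preds=[-2,4]  new=[-2,4]  old=[0,4]  +wl: 
  step 10. node 4  ⊔preds=[0,4]  new=[0,4]  old=[2,4]  +wl: 2,3
  step 11. node 0  ⊔preds=[-2,4]  new=[0,4]  old=[2,4]  +wl: 4
  step 12. node 1  ⊔preds=[-2,4]  new=[-2,4]  old=[0,4]  +wl: 0
  step 13. node 2  ⊔preds=[-2,4]  new=[-4,4]  old=[-2,4]  +wl: 1
  step 14. node 3  ⊔preds=[-4,4]  new=[-4,4]  old=[-2,4]  +wl: 
  step 15. node 4  ⊔preds=[-2,4]  new=[-2,4]  old=[0,4]  +wl: 2,3
  step 16. node 0  ⊔preds=[-4,4]  new=[-2,4]  old=[0,4]  +wl: 4
  step 17. node 1  ⊔preds=[-4,4]  new=[-4,4]  old=[-2,4]  +wl: 0
  step 18. node 2  ⊔preds=[-4,4]  new=[-4,4]  stable
  step 19. node 3  ⊔preds=[-4,4]  new=[-4,4]  stable
  step 20. node 4  ⊔preds=[-4,4]  new=[-4,4]  old=[-2,4]  +wl: 2,3
  step 21. node 0  ⊔preds=[-4,4]  new=[-2,4]  stable
  step 22. node 2  ⊔preds=[-4,4]  new=[-4,4]  stable
  step 23. node 3  ⊔preds=[-4,4]  new=[-4,4]  stable

Least fixpoint reached:
  node 0: [-2,4]
  node 1: [-4,4]
  node 2: [-4,4]
  node 3: [-4,4]
  node 4: [-4,4]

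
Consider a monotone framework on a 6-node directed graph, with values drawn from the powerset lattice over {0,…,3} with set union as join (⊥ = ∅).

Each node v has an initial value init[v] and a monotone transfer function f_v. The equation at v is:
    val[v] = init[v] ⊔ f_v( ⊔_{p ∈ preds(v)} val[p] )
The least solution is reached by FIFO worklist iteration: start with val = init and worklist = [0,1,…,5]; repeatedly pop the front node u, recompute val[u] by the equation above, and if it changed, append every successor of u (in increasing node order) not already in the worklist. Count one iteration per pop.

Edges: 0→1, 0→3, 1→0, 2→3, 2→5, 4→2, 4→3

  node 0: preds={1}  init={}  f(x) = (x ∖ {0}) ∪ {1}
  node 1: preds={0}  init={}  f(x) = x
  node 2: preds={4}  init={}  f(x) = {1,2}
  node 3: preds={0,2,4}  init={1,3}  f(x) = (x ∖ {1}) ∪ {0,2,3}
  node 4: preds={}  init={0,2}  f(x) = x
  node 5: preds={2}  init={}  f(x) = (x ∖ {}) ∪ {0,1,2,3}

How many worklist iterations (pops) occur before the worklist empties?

7

Trace (7 dequeues):
  [1] u=0 | in {} | out {1} | prev {} | push {}
  [2] u=1 | in {1} | out {1} | prev {} | push {0}
  [3] u=2 | in {0,2} | out {1,2} | prev {} | push {}
  [4] u=3 | in {0,1,2} | out {0,1,2,3} | prev {1,3} | push {}
  [5] u=4 | in {} | out {0,2} | ==
  [6] u=5 | in {1,2} | out {0,1,2,3} | prev {} | push {}
  [7] u=0 | in {1} | out {1} | ==

Converged values:
  [0] {1}
  [1] {1}
  [2] {1,2}
  [3] {0,1,2,3}
  [4] {0,2}
  [5] {0,1,2,3}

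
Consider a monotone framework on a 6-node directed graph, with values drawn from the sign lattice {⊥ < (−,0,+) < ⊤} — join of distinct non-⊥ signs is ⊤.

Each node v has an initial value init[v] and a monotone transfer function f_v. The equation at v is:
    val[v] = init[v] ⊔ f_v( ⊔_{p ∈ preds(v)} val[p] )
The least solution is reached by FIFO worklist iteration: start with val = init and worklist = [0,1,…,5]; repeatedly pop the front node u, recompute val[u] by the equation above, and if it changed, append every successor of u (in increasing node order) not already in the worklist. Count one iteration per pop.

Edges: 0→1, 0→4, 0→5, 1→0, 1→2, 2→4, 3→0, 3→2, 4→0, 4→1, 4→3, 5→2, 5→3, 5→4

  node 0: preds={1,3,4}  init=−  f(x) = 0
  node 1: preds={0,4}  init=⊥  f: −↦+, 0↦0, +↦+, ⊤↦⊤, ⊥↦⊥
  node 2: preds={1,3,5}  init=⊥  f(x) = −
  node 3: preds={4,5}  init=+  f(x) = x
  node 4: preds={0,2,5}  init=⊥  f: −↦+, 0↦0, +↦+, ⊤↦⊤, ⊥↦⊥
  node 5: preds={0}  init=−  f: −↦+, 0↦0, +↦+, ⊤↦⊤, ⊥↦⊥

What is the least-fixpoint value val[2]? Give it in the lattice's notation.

−

Trace (11 dequeues):
  [1] u=0 | in + | out ⊤ | prev − | push {}
  [2] u=1 | in ⊤ | out ⊤ | prev ⊥ | push {0}
  [3] u=2 | in ⊤ | out − | prev ⊥ | push {}
  [4] u=3 | in − | out ⊤ | prev + | push {2}
  [5] u=4 | in ⊤ | out ⊤ | prev ⊥ | push {1,3}
  [6] u=5 | in ⊤ | out ⊤ | prev − | push {4}
  [7] u=0 | in ⊤ | out ⊤ | ==
  [8] u=2 | in ⊤ | out − | ==
  [9] u=1 | in ⊤ | out ⊤ | ==
  [10] u=3 | in ⊤ | out ⊤ | ==
  [11] u=4 | in ⊤ | out ⊤ | ==

Converged values:
  [0] ⊤
  [1] ⊤
  [2] −
  [3] ⊤
  [4] ⊤
  [5] ⊤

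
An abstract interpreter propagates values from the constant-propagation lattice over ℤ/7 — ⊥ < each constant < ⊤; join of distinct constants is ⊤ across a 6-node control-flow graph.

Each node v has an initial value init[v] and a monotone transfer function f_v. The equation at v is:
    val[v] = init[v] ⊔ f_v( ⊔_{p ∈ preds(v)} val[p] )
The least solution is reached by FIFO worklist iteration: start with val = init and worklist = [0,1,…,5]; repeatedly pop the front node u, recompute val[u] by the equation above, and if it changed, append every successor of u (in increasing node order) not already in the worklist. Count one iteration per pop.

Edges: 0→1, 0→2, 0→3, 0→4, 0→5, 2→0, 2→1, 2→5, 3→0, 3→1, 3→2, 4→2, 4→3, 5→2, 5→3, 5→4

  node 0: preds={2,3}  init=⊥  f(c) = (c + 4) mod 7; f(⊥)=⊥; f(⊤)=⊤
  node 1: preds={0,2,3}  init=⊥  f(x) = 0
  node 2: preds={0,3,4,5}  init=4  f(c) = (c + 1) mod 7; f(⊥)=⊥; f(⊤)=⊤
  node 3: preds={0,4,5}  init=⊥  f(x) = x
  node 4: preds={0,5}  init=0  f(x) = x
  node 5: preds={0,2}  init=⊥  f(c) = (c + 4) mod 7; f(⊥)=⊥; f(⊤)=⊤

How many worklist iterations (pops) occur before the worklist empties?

Iteration log — 12 steps:
  step 1. node 0  ⊔preds=4  new=1  old=⊥  +wl: 
  step 2. node 1  ⊔preds=⊤  new=0  old=⊥  +wl: 
  step 3. node 2  ⊔preds=⊤  new=⊤  old=4  +wl: 0,1
  step 4. node 3  ⊔preds=⊤  new=⊤  old=⊥  +wl: 2
  step 5. node 4  ⊔preds=1  new=⊤  old=0  +wl: 3
  step 6. node 5  ⊔preds=⊤  new=⊤  old=⊥  +wl: 4
  step 7. node 0  ⊔preds=⊤  new=⊤  old=1  +wl: 5
  step 8. node 1  ⊔preds=⊤  new=0  stable
  step 9. node 2  ⊔preds=⊤  new=⊤  stable
  step 10. node 3  ⊔preds=⊤  new=⊤  stable
  step 11. node 4  ⊔preds=⊤  new=⊤  stable
  step 12. node 5  ⊔preds=⊤  new=⊤  stable

Least fixpoint reached:
  node 0: ⊤
  node 1: 0
  node 2: ⊤
  node 3: ⊤
  node 4: ⊤
  node 5: ⊤

12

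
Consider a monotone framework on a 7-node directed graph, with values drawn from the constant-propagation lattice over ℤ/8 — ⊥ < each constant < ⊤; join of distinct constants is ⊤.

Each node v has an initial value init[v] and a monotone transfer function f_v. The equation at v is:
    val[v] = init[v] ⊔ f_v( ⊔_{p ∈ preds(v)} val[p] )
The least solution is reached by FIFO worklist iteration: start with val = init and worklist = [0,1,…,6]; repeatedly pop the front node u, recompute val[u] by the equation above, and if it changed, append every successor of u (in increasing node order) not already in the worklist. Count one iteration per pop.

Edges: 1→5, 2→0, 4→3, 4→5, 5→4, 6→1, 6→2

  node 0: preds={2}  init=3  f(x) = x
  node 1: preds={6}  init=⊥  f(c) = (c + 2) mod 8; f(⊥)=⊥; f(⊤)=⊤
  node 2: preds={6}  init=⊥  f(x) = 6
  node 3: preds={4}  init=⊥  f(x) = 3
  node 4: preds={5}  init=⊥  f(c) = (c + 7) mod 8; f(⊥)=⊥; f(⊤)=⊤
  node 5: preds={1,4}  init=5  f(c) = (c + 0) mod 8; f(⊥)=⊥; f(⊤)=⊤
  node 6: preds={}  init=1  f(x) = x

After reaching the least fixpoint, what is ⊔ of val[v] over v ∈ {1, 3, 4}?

⊤

Iteration log — 12 steps:
  step 1. node 0  ⊔preds=⊥  new=3  stable
  step 2. node 1  ⊔preds=1  new=3  old=⊥  +wl: 
  step 3. node 2  ⊔preds=1  new=6  old=⊥  +wl: 0
  step 4. node 3  ⊔preds=⊥  new=3  old=⊥  +wl: 
  step 5. node 4  ⊔preds=5  new=4  old=⊥  +wl: 3
  step 6. node 5  ⊔preds=⊤  new=⊤  old=5  +wl: 4
  step 7. node 6  ⊔preds=⊥  new=1  stable
  step 8. node 0  ⊔preds=6  new=⊤  old=3  +wl: 
  step 9. node 3  ⊔preds=4  new=3  stable
  step 10. node 4  ⊔preds=⊤  new=⊤  old=4  +wl: 3,5
  step 11. node 3  ⊔preds=⊤  new=3  stable
  step 12. node 5  ⊔preds=⊤  new=⊤  stable

Least fixpoint reached:
  node 0: ⊤
  node 1: 3
  node 2: 6
  node 3: 3
  node 4: ⊤
  node 5: ⊤
  node 6: 1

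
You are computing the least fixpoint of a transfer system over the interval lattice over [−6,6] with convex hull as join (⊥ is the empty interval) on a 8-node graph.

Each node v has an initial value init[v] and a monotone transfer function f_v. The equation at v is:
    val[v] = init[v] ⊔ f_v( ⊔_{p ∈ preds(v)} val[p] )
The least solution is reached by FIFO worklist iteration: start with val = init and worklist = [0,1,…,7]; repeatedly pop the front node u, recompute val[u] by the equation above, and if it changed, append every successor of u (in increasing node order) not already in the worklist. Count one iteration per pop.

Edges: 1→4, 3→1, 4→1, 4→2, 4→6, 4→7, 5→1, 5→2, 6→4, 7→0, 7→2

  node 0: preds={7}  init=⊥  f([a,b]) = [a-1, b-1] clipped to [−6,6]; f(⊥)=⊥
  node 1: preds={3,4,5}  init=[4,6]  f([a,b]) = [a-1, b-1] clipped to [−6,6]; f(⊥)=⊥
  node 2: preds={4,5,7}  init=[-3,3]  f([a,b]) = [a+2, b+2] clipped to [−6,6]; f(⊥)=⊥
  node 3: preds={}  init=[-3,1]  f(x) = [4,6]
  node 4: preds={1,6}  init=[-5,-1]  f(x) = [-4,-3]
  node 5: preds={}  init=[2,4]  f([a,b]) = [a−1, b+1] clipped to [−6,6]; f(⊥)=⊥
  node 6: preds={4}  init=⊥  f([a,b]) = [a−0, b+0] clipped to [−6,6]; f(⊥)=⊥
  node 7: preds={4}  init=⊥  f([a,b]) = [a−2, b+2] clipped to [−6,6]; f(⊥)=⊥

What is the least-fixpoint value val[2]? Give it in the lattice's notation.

[-4,6]

Worklist (12 pops):
  #1 pop 0: in=⊥ → ⊥ (no change)
  #2 pop 1: in=[-5,4] → [-6,6] (was [4,6]); enqueue []
  #3 pop 2: in=[-5,4] → [-3,6] (was [-3,3]); enqueue []
  #4 pop 3: in=⊥ → [-3,6] (was [-3,1]); enqueue [1]
  #5 pop 4: in=[-6,6] → [-5,-1] (no change)
  #6 pop 5: in=⊥ → [2,4] (no change)
  #7 pop 6: in=[-5,-1] → [-5,-1] (was ⊥); enqueue [4]
  #8 pop 7: in=[-5,-1] → [-6,1] (was ⊥); enqueue [0,2]
  #9 pop 1: in=[-5,6] → [-6,6] (no change)
  #10 pop 4: in=[-6,6] → [-5,-1] (no change)
  #11 pop 0: in=[-6,1] → [-6,0] (was ⊥); enqueue []
  #12 pop 2: in=[-6,4] → [-4,6] (was [-3,6]); enqueue []

Fixpoint:
  val[0] = [-6,0]
  val[1] = [-6,6]
  val[2] = [-4,6]
  val[3] = [-3,6]
  val[4] = [-5,-1]
  val[5] = [2,4]
  val[6] = [-5,-1]
  val[7] = [-6,1]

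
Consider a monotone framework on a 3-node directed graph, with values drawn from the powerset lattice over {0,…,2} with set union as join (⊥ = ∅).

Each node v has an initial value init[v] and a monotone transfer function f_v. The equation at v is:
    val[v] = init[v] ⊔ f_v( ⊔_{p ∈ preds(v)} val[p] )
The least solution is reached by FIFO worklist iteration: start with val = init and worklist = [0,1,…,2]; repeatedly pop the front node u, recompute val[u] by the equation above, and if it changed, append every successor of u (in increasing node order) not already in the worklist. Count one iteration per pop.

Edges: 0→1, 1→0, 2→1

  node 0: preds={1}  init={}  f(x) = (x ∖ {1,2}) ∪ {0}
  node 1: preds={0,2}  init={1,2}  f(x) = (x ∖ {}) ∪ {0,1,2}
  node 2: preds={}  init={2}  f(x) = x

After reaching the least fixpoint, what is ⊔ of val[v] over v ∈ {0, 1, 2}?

{0,1,2}

Trace (4 dequeues):
  [1] u=0 | in {1,2} | out {0} | prev {} | push {}
  [2] u=1 | in {0,2} | out {0,1,2} | prev {1,2} | push {0}
  [3] u=2 | in {} | out {2} | ==
  [4] u=0 | in {0,1,2} | out {0} | ==

Converged values:
  [0] {0}
  [1] {0,1,2}
  [2] {2}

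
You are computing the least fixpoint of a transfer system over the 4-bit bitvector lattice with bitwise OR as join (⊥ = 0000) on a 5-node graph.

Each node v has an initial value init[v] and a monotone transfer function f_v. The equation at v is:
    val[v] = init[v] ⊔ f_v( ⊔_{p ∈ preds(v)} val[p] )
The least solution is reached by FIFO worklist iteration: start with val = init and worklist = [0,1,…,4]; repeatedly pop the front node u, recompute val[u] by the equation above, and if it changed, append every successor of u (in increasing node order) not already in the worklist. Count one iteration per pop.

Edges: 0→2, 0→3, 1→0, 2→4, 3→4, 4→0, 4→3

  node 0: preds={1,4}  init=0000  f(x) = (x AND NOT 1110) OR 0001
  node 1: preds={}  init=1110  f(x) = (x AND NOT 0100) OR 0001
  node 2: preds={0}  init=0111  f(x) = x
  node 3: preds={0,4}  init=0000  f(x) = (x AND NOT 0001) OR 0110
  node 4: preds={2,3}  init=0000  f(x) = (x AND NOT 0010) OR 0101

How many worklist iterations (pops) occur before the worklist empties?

7

Iteration log — 7 steps:
  step 1. node 0  ⊔preds=1110  new=0001  old=0000  +wl: 
  step 2. node 1  ⊔preds=0000  new=1111  old=1110  +wl: 0
  step 3. node 2  ⊔preds=0001  new=0111  stable
  step 4. node 3  ⊔preds=0001  new=0110  old=0000  +wl: 
  step 5. node 4  ⊔preds=0111  new=0101  old=0000  +wl: 3
  step 6. node 0  ⊔preds=1111  new=0001  stable
  step 7. node 3  ⊔preds=0101  new=0110  stable

Least fixpoint reached:
  node 0: 0001
  node 1: 1111
  node 2: 0111
  node 3: 0110
  node 4: 0101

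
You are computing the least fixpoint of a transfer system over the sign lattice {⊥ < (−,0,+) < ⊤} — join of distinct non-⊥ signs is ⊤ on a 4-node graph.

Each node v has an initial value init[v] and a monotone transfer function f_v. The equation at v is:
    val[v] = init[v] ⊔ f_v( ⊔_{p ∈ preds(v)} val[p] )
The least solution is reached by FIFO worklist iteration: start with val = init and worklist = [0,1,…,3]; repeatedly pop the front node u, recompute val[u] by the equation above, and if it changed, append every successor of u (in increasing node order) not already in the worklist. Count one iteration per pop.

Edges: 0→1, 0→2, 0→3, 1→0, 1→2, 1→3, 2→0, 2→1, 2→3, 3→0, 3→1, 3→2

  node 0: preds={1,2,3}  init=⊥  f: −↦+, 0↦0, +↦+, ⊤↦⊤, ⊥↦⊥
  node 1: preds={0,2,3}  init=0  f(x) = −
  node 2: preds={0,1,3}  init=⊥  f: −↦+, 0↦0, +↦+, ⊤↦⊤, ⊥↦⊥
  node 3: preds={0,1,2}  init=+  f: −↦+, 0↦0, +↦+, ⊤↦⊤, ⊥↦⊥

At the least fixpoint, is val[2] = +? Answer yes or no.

Trace (7 dequeues):
  [1] u=0 | in ⊤ | out ⊤ | prev ⊥ | push {}
  [2] u=1 | in ⊤ | out ⊤ | prev 0 | push {0}
  [3] u=2 | in ⊤ | out ⊤ | prev ⊥ | push {1}
  [4] u=3 | in ⊤ | out ⊤ | prev + | push {2}
  [5] u=0 | in ⊤ | out ⊤ | ==
  [6] u=1 | in ⊤ | out ⊤ | ==
  [7] u=2 | in ⊤ | out ⊤ | ==

Converged values:
  [0] ⊤
  [1] ⊤
  [2] ⊤
  [3] ⊤

no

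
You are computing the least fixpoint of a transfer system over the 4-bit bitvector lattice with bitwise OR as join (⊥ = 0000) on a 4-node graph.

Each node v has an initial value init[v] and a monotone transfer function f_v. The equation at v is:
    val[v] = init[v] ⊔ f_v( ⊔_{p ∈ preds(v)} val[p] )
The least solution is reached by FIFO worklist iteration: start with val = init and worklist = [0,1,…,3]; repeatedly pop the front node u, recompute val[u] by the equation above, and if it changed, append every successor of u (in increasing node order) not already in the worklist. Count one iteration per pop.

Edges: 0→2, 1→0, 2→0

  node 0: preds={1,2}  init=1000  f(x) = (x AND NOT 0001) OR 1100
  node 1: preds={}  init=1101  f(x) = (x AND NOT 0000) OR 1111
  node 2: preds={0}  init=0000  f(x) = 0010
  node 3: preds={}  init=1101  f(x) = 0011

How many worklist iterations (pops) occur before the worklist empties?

6

Worklist (6 pops):
  #1 pop 0: in=1101 → 1100 (was 1000); enqueue []
  #2 pop 1: in=0000 → 1111 (was 1101); enqueue [0]
  #3 pop 2: in=1100 → 0010 (was 0000); enqueue []
  #4 pop 3: in=0000 → 1111 (was 1101); enqueue []
  #5 pop 0: in=1111 → 1110 (was 1100); enqueue [2]
  #6 pop 2: in=1110 → 0010 (no change)

Fixpoint:
  val[0] = 1110
  val[1] = 1111
  val[2] = 0010
  val[3] = 1111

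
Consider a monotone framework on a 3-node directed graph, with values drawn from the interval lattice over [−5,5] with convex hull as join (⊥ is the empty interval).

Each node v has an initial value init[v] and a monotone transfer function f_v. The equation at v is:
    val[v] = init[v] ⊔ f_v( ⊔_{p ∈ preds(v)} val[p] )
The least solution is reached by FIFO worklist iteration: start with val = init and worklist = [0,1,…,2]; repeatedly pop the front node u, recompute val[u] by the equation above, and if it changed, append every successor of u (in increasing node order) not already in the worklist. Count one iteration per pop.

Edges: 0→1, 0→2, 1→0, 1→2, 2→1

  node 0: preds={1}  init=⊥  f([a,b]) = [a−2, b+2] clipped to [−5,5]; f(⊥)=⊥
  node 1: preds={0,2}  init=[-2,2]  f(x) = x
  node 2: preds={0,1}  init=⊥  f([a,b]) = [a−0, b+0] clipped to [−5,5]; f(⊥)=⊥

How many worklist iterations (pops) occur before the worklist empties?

Iteration log — 8 steps:
  step 1. node 0  ⊔preds=[-2,2]  new=[-4,4]  old=⊥  +wl: 
  step 2. node 1  ⊔preds=[-4,4]  new=[-4,4]  old=[-2,2]  +wl: 0
  step 3. node 2  ⊔preds=[-4,4]  new=[-4,4]  old=⊥  +wl: 1
  step 4. node 0  ⊔preds=[-4,4]  new=[-5,5]  old=[-4,4]  +wl: 2
  step 5. node 1  ⊔preds=[-5,5]  new=[-5,5]  old=[-4,4]  +wl: 0
  step 6. node 2  ⊔preds=[-5,5]  new=[-5,5]  old=[-4,4]  +wl: 1
  step 7. node 0  ⊔preds=[-5,5]  new=[-5,5]  stable
  step 8. node 1  ⊔preds=[-5,5]  new=[-5,5]  stable

Least fixpoint reached:
  node 0: [-5,5]
  node 1: [-5,5]
  node 2: [-5,5]

8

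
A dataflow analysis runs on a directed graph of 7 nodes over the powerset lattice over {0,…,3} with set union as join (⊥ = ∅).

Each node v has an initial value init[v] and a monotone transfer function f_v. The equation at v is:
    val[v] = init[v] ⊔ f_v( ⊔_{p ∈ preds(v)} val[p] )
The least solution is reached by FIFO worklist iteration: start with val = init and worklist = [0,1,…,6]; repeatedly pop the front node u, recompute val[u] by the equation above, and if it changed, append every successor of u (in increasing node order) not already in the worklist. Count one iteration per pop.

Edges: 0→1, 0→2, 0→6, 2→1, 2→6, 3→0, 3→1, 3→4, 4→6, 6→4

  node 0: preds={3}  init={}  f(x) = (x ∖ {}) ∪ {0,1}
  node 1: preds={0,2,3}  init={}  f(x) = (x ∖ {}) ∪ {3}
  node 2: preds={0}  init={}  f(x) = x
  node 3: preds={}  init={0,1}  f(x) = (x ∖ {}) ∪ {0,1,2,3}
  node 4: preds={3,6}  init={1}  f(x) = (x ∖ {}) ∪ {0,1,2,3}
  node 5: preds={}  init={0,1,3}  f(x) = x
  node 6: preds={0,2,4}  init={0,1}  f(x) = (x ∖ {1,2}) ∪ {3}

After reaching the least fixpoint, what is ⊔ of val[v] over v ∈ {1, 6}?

Worklist (14 pops):
  #1 pop 0: in={0,1} → {0,1} (was {}); enqueue []
  #2 pop 1: in={0,1} → {0,1,3} (was {}); enqueue []
  #3 pop 2: in={0,1} → {0,1} (was {}); enqueue [1]
  #4 pop 3: in={} → {0,1,2,3} (was {0,1}); enqueue [0]
  #5 pop 4: in={0,1,2,3} → {0,1,2,3} (was {1}); enqueue []
  #6 pop 5: in={} → {0,1,3} (no change)
  #7 pop 6: in={0,1,2,3} → {0,1,3} (was {0,1}); enqueue [4]
  #8 pop 1: in={0,1,2,3} → {0,1,2,3} (was {0,1,3}); enqueue []
  #9 pop 0: in={0,1,2,3} → {0,1,2,3} (was {0,1}); enqueue [1,2,6]
  #10 pop 4: in={0,1,2,3} → {0,1,2,3} (no change)
  #11 pop 1: in={0,1,2,3} → {0,1,2,3} (no change)
  #12 pop 2: in={0,1,2,3} → {0,1,2,3} (was {0,1}); enqueue [1]
  #13 pop 6: in={0,1,2,3} → {0,1,3} (no change)
  #14 pop 1: in={0,1,2,3} → {0,1,2,3} (no change)

Fixpoint:
  val[0] = {0,1,2,3}
  val[1] = {0,1,2,3}
  val[2] = {0,1,2,3}
  val[3] = {0,1,2,3}
  val[4] = {0,1,2,3}
  val[5] = {0,1,3}
  val[6] = {0,1,3}

{0,1,2,3}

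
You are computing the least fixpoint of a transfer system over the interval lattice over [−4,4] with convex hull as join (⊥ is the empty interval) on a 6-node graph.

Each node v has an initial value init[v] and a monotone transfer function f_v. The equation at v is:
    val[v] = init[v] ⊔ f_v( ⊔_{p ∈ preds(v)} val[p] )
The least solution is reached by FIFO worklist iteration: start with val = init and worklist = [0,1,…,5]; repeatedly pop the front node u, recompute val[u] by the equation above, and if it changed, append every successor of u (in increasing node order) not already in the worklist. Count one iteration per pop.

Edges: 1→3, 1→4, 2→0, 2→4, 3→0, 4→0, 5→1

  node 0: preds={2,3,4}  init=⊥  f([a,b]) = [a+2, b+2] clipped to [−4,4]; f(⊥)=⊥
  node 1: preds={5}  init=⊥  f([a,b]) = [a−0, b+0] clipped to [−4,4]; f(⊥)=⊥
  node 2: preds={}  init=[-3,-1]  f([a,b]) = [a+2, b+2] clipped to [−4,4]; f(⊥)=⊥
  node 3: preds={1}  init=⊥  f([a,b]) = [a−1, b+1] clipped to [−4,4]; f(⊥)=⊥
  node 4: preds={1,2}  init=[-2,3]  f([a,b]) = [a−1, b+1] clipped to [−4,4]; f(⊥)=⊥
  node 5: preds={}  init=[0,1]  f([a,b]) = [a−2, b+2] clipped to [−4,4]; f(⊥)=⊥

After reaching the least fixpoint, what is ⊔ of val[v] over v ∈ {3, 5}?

Trace (7 dequeues):
  [1] u=0 | in [-3,3] | out [-1,4] | prev ⊥ | push {}
  [2] u=1 | in [0,1] | out [0,1] | prev ⊥ | push {}
  [3] u=2 | in ⊥ | out [-3,-1] | ==
  [4] u=3 | in [0,1] | out [-1,2] | prev ⊥ | push {0}
  [5] u=4 | in [-3,1] | out [-4,3] | prev [-2,3] | push {}
  [6] u=5 | in ⊥ | out [0,1] | ==
  [7] u=0 | in [-4,3] | out [-2,4] | prev [-1,4] | push {}

Converged values:
  [0] [-2,4]
  [1] [0,1]
  [2] [-3,-1]
  [3] [-1,2]
  [4] [-4,3]
  [5] [0,1]

[-1,2]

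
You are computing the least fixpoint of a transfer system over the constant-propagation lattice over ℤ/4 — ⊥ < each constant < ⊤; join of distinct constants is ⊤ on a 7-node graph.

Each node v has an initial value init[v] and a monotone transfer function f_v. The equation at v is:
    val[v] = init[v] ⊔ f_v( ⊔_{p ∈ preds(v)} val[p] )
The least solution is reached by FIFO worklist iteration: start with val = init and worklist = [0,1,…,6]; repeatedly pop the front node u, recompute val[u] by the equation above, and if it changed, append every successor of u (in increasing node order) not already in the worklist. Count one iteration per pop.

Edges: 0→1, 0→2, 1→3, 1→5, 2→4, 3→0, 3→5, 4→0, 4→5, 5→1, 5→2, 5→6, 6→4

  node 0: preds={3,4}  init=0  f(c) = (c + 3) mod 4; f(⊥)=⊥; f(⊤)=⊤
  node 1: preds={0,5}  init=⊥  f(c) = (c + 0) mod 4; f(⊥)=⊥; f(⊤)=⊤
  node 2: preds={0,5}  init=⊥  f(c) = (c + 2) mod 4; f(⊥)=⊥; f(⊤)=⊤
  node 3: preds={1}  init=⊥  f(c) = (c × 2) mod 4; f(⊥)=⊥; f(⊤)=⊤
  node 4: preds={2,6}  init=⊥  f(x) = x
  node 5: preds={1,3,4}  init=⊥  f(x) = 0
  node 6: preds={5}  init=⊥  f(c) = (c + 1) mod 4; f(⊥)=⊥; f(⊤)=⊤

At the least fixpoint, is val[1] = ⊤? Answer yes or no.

yes

Iteration log — 14 steps:
  step 1. node 0  ⊔preds=⊥  new=0  stable
  step 2. node 1  ⊔preds=0  new=0  old=⊥  +wl: 
  step 3. node 2  ⊔preds=0  new=2  old=⊥  +wl: 
  step 4. node 3  ⊔preds=0  new=0  old=⊥  +wl: 0
  step 5. node 4  ⊔preds=2  new=2  old=⊥  +wl: 
  step 6. node 5  ⊔preds=⊤  new=0  old=⊥  +wl: 1,2
  step 7. node 6  ⊔preds=0  new=1  old=⊥  +wl: 4
  step 8. node 0  ⊔preds=⊤  new=⊤  old=0  +wl: 
  step 9. node 1  ⊔preds=⊤  new=⊤  old=0  +wl: 3,5
  step 10. node 2  ⊔preds=⊤  new=⊤  old=2  +wl: 
  step 11. node 4  ⊔preds=⊤  new=⊤  old=2  +wl: 0
  step 12. node 3  ⊔preds=⊤  new=⊤  old=0  +wl: 
  step 13. node 5  ⊔preds=⊤  new=0  stable
  step 14. node 0  ⊔preds=⊤  new=⊤  stable

Least fixpoint reached:
  node 0: ⊤
  node 1: ⊤
  node 2: ⊤
  node 3: ⊤
  node 4: ⊤
  node 5: 0
  node 6: 1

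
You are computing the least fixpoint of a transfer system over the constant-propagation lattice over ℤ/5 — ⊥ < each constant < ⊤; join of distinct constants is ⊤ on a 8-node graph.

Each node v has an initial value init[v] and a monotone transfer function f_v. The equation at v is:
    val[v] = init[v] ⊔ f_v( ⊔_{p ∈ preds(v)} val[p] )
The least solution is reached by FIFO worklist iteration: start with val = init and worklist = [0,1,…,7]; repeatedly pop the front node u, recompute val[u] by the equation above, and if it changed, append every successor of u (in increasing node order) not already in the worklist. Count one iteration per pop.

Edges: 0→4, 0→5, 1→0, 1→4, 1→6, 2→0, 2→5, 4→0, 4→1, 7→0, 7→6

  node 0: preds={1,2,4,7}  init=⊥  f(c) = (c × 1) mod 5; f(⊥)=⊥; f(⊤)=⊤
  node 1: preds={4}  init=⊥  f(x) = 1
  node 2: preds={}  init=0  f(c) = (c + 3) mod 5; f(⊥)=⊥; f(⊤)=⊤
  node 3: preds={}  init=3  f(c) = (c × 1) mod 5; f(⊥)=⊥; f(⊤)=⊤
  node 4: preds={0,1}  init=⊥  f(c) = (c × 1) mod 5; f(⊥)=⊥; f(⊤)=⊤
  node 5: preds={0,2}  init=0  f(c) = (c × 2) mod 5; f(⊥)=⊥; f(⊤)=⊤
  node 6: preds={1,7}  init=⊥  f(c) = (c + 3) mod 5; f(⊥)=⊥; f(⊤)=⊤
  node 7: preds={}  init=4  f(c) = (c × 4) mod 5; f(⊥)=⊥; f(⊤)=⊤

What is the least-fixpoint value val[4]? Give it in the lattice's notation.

⊤

Worklist (10 pops):
  #1 pop 0: in=⊤ → ⊤ (was ⊥); enqueue []
  #2 pop 1: in=⊥ → 1 (was ⊥); enqueue [0]
  #3 pop 2: in=⊥ → 0 (no change)
  #4 pop 3: in=⊥ → 3 (no change)
  #5 pop 4: in=⊤ → ⊤ (was ⊥); enqueue [1]
  #6 pop 5: in=⊤ → ⊤ (was 0); enqueue []
  #7 pop 6: in=⊤ → ⊤ (was ⊥); enqueue []
  #8 pop 7: in=⊥ → 4 (no change)
  #9 pop 0: in=⊤ → ⊤ (no change)
  #10 pop 1: in=⊤ → 1 (no change)

Fixpoint:
  val[0] = ⊤
  val[1] = 1
  val[2] = 0
  val[3] = 3
  val[4] = ⊤
  val[5] = ⊤
  val[6] = ⊤
  val[7] = 4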